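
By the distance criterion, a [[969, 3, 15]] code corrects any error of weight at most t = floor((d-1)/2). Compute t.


Code parameters: [[969, 3, 15]], distance d = 15.
Number of correctable errors = floor((d-1)/2)
= floor((15 - 1)/2)
= floor(14/2)
= 7

7


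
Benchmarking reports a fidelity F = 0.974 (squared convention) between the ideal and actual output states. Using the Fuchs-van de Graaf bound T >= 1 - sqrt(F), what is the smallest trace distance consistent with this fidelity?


Fuchs-van de Graaf (squared-fidelity convention): 1 - sqrt(F) <= T <= sqrt(1 - F).
Lower bound: T >= 1 - sqrt(F)
sqrt(F) = sqrt(0.974) = 0.9869
T >= 1 - 0.9869
T >= 0.0131

0.0131


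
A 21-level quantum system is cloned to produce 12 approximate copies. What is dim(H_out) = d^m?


Output space = H^(tensor 12) where dim(H) = 21
dim = 21^12
= 441 (after 2 factors)
= 9261 (after 3 factors)
= 194481 (after 4 factors)
= 4084101 (after 5 factors)
= 85766121 (after 6 factors)
= 1801088541 (after 7 factors)
= 37822859361 (after 8 factors)
= 794280046581 (after 9 factors)
= 16679880978201 (after 10 factors)
= 350277500542221 (after 11 factors)
= 7355827511386641 (after 12 factors)
= 7355827511386641

7355827511386641


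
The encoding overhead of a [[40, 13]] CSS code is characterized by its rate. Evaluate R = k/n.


Code rate R = k/n
= 13/40
= 0.3250

0.3250


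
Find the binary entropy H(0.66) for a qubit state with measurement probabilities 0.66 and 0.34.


S = -p*log2(p) - (1-p)*log2(1-p)
p = 0.6600, 1-p = 0.3400
= -0.6600 * log2(0.6600) - 0.3400 * log2(0.3400)
= -(-0.3956) - (-0.5292)
= 0.9248

0.9248


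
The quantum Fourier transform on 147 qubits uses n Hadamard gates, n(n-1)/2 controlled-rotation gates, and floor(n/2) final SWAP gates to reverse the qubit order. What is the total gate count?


Hadamard gates: 147
Controlled rotations: n*(n-1)/2 = 147*146/2 = 10731
SWAP gates: floor(n/2) = floor(147/2) = 73
Total = 147 + 10731 + 73
= 10951

10951


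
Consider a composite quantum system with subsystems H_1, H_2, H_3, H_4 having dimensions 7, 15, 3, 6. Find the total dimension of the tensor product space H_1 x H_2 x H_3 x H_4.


dim(H_1 x H_2 x H_3 x H_4) = 7 * 15 * 3 * 6
= 105 * 3 * 6
= 315 * 6
= 1890

1890


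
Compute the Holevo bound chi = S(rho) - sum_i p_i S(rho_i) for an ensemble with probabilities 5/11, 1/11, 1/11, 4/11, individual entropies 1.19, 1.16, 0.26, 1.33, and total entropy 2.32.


chi = S(rho) - sum_i p_i * S(rho_i)
Weighted entropy = 5/11 * 1.19 + 1/11 * 1.16 + 1/11 * 0.26 + 4/11 * 1.33
= 1.1536
chi = 2.32 - 1.1536
= 1.1664

1.1664


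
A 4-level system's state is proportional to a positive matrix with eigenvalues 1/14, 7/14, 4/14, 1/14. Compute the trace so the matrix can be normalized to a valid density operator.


tr(M) = sum of eigenvalues
= 1/14 + 7/14 + 4/14 + 1/14
= 13/14
= 0.9286

0.9286


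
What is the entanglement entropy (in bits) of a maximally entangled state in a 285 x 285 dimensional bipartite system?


For a maximally entangled state in d x d:
S = log2(d) = log2(285)
= 8.1548

8.1548


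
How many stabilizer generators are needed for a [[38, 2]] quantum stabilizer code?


For an [[n,k]] stabilizer code:
Number of stabilizer generators = n - k
= 38 - 2
= 36

36


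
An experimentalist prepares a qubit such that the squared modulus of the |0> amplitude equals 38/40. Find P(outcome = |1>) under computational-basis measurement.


|alpha|^2 = 38/40 = 0.9500
|beta|^2 = 1 - 38/40 = 2/40 = 0.0500
P(|1>) = |beta|^2 = 0.0500

0.0500


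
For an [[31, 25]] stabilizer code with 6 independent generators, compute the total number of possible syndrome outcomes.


Each stabilizer generator gives a binary (+1 or -1) measurement outcome.
With 6 independent generators:
Total syndromes = 2^6
= 64

64


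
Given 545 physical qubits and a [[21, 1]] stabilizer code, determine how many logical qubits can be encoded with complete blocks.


Each code block uses 21 physical qubits for 1 logical qubit(s).
Number of complete blocks = floor(545 / 21) = 25
Logical qubits = 25 * 1
= 25

25


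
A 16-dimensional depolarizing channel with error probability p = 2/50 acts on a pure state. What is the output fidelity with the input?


F = (1-p) + p/d
= (1 - 0.0400) + 0.0400/16
= 0.9600 + 0.0025
= 0.9625

0.9625


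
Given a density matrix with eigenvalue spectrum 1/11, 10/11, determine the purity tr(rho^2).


tr(rho^2) = sum of eigenvalues squared
= (1/11)^2 + (10/11)^2
= (1 + 100) / 121
= 101/121
= 0.8347

0.8347


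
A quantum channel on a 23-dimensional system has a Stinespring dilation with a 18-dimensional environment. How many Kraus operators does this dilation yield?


Tracing out the environment in an orthonormal basis {|i>_E} gives Kraus operators K_i = <i|_E U |0>_E.
Number of Kraus operators = dim(H_env) = d_env
= 18

18


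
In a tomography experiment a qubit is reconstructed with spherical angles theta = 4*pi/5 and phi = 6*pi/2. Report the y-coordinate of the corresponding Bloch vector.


theta = 2.5133, phi = 9.4248
r_y = sin(theta)*sin(phi) = 0.5878 * 0.0000
r_y = 0.0000

0.0000


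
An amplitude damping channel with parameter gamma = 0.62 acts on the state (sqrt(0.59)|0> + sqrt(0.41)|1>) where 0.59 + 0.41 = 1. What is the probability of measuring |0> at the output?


For amplitude damping with parameter gamma on state sqrt(a)|0> + sqrt(b)|1>:
alpha^2 = 0.59, beta^2 = 0.41
P(|0>) = alpha^2 + gamma * beta^2
= 0.59 + 0.62 * 0.41
= 0.59 + 0.2542
= 0.8442

0.8442


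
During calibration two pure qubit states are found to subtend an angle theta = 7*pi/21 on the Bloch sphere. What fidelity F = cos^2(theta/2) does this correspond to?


For states separated by angle theta on Bloch sphere:
F = cos^2(theta/2)
theta = 7*pi/21 = 1.0472
theta/2 = 0.5236
cos(theta/2) = 0.8660
F = 0.7500

0.7500


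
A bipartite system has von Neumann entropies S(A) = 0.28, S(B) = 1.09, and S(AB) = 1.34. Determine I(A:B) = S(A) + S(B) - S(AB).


I(A:B) = S(A) + S(B) - S(AB)
= 0.28 + 1.09 - 1.34
= 0.0300

0.0300


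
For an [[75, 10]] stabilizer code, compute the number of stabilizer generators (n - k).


For an [[n,k]] stabilizer code:
Number of stabilizer generators = n - k
= 75 - 10
= 65

65


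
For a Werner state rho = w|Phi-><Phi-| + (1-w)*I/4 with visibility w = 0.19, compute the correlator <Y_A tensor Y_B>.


|Phi-> = (|00> - |11>)/sqrt(2)
For the pure Bell state, <Y_A Y_B> = +1 (Bell-state Pauli correlator).
The maximally-mixed part I/4 has tr(I/4 * P tensor P) = 0 for any traceless Pauli P.
So <Y_A Y_B>_rho = w * (+1) + (1 - w) * 0
= 0.19 * (+1)
= 0.1900

0.1900


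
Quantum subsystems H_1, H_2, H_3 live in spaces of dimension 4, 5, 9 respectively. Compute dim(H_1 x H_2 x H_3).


dim(H_1 x H_2 x H_3) = 4 * 5 * 9
= 20 * 9
= 180

180


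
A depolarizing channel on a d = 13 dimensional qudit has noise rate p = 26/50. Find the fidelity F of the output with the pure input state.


F = (1-p) + p/d
= (1 - 0.5200) + 0.5200/13
= 0.4800 + 0.0400
= 0.5200

0.5200


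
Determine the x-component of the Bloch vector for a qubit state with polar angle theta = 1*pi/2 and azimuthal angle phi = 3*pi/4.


theta = 1.5708, phi = 2.3562
r_x = sin(theta)*cos(phi) = 1.0000 * -0.7071
r_x = -0.7071

-0.7071


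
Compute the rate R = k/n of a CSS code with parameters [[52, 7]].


Code rate R = k/n
= 7/52
= 0.1346

0.1346


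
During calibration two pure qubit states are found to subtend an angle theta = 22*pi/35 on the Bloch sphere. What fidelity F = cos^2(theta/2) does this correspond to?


For states separated by angle theta on Bloch sphere:
F = cos^2(theta/2)
theta = 22*pi/35 = 1.9747
theta/2 = 0.9874
cos(theta/2) = 0.5509
F = 0.3035

0.3035


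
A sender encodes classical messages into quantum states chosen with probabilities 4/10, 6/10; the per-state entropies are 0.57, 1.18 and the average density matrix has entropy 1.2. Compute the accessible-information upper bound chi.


chi = S(rho) - sum_i p_i * S(rho_i)
Weighted entropy = 4/10 * 0.57 + 6/10 * 1.18
= 0.9360
chi = 1.2 - 0.9360
= 0.2640

0.2640


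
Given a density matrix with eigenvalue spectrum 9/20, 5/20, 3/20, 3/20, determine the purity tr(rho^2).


tr(rho^2) = sum of eigenvalues squared
= (9/20)^2 + (5/20)^2 + (3/20)^2 + (3/20)^2
= (81 + 25 + 9 + 9) / 400
= 124/400
= 0.3100

0.3100


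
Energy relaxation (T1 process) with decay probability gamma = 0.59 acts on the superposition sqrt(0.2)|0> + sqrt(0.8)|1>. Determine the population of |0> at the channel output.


For amplitude damping with parameter gamma on state sqrt(a)|0> + sqrt(b)|1>:
alpha^2 = 0.2, beta^2 = 0.8
P(|0>) = alpha^2 + gamma * beta^2
= 0.2 + 0.59 * 0.8
= 0.2 + 0.4720
= 0.6720

0.6720


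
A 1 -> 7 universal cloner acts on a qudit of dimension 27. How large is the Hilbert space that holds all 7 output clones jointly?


Output space = H^(tensor 7) where dim(H) = 27
dim = 27^7
= 729 (after 2 factors)
= 19683 (after 3 factors)
= 531441 (after 4 factors)
= 14348907 (after 5 factors)
= 387420489 (after 6 factors)
= 10460353203 (after 7 factors)
= 10460353203

10460353203


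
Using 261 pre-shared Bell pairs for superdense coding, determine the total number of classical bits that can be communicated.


Superdense coding allows 2 classical bits per shared entangled pair.
261 pair(s) -> 2 * 261 = 522 classical bits

522


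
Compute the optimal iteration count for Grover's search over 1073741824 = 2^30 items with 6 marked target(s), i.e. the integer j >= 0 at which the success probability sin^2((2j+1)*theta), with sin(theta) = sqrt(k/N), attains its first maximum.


After j Grover iterations the success probability is P(j) = sin^2((2j+1)*theta), where sin(theta) = sqrt(k/N).
N = 2^30 = 1073741824, k = 6
sin(theta) = sqrt(k/N) = 7.475249459e-05
theta = arcsin(sqrt(k/N)) = 7.475249466e-05 rad
P(j) reaches its first maximum when (2j+1)*theta is as close as possible to pi/2, i.e. j = round(pi/(4*theta) - 1/2).
pi/(4*theta) - 1/2 = 10506.1482
(For comparison, the common estimate pi/4 * sqrt(N/k) = 10506.6482; the exact maximiser is used here.)
Optimal iterations = 10506

10506


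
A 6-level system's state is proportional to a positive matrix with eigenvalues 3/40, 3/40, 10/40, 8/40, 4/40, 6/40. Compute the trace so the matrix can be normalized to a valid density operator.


tr(M) = sum of eigenvalues
= 3/40 + 3/40 + 10/40 + 8/40 + 4/40 + 6/40
= 34/40
= 0.8500

0.8500


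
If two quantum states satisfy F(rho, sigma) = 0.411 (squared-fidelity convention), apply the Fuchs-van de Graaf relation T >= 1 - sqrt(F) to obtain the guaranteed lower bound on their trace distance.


Fuchs-van de Graaf (squared-fidelity convention): 1 - sqrt(F) <= T <= sqrt(1 - F).
Lower bound: T >= 1 - sqrt(F)
sqrt(F) = sqrt(0.411) = 0.6411
T >= 1 - 0.6411
T >= 0.3589

0.3589


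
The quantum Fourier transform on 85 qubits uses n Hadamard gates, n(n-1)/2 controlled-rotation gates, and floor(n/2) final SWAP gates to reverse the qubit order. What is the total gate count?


Hadamard gates: 85
Controlled rotations: n*(n-1)/2 = 85*84/2 = 3570
SWAP gates: floor(n/2) = floor(85/2) = 42
Total = 85 + 3570 + 42
= 3697

3697


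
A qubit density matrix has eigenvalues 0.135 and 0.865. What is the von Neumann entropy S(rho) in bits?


S = -p*log2(p) - (1-p)*log2(1-p)
p = 0.1350, 1-p = 0.8650
= -0.1350 * log2(0.1350) - 0.8650 * log2(0.8650)
= -(-0.3900) - (-0.1810)
= 0.5710

0.5710


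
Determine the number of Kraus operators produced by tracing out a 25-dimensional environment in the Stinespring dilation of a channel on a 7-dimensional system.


Tracing out the environment in an orthonormal basis {|i>_E} gives Kraus operators K_i = <i|_E U |0>_E.
Number of Kraus operators = dim(H_env) = d_env
= 25

25


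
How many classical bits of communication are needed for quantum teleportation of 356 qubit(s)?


Quantum teleportation requires 2 classical bits per qubit teleported.
356 qubit(s) -> 2 * 356 = 712 classical bits

712


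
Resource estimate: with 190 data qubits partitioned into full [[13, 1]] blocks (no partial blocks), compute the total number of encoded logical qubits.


Each code block uses 13 physical qubits for 1 logical qubit(s).
Number of complete blocks = floor(190 / 13) = 14
Logical qubits = 14 * 1
= 14

14


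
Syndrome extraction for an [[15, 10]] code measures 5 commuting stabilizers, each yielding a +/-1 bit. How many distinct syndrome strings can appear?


Each stabilizer generator gives a binary (+1 or -1) measurement outcome.
With 5 independent generators:
Total syndromes = 2^5
= 32

32


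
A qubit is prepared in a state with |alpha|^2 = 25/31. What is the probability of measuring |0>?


|alpha|^2 = 25/31 = 0.8065
|beta|^2 = 1 - 25/31 = 6/31 = 0.1935
P(|0>) = |alpha|^2 = 0.8065

0.8065


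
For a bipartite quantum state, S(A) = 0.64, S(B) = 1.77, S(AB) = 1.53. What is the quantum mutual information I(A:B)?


I(A:B) = S(A) + S(B) - S(AB)
= 0.64 + 1.77 - 1.53
= 0.8800

0.8800


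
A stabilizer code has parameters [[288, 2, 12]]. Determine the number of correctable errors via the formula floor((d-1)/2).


Code parameters: [[288, 2, 12]], distance d = 12.
Number of correctable errors = floor((d-1)/2)
= floor((12 - 1)/2)
= floor(11/2)
= 5

5


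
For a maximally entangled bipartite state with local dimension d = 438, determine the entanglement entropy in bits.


For a maximally entangled state in d x d:
S = log2(d) = log2(438)
= 8.7748

8.7748


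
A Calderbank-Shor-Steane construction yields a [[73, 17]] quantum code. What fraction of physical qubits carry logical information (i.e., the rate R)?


Code rate R = k/n
= 17/73
= 0.2329

0.2329


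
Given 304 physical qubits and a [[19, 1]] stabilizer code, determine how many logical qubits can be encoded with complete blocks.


Each code block uses 19 physical qubits for 1 logical qubit(s).
Number of complete blocks = floor(304 / 19) = 16
Logical qubits = 16 * 1
= 16

16


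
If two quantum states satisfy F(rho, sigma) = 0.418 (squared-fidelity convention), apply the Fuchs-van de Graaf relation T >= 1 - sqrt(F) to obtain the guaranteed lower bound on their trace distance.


Fuchs-van de Graaf (squared-fidelity convention): 1 - sqrt(F) <= T <= sqrt(1 - F).
Lower bound: T >= 1 - sqrt(F)
sqrt(F) = sqrt(0.418) = 0.6465
T >= 1 - 0.6465
T >= 0.3535

0.3535


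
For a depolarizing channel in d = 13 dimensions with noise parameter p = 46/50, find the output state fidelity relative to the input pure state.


F = (1-p) + p/d
= (1 - 0.9200) + 0.9200/13
= 0.0800 + 0.0708
= 0.1508

0.1508


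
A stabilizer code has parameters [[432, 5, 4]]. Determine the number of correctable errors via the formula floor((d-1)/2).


Code parameters: [[432, 5, 4]], distance d = 4.
Number of correctable errors = floor((d-1)/2)
= floor((4 - 1)/2)
= floor(3/2)
= 1

1


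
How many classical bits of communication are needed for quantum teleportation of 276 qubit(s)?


Quantum teleportation requires 2 classical bits per qubit teleported.
276 qubit(s) -> 2 * 276 = 552 classical bits

552


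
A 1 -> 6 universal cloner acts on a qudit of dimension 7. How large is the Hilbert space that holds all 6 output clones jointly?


Output space = H^(tensor 6) where dim(H) = 7
dim = 7^6
= 49 (after 2 factors)
= 343 (after 3 factors)
= 2401 (after 4 factors)
= 16807 (after 5 factors)
= 117649 (after 6 factors)
= 117649

117649


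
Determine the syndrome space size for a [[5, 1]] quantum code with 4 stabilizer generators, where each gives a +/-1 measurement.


Each stabilizer generator gives a binary (+1 or -1) measurement outcome.
With 4 independent generators:
Total syndromes = 2^4
= 16

16


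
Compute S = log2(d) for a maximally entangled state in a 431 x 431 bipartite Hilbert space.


For a maximally entangled state in d x d:
S = log2(d) = log2(431)
= 8.7515

8.7515


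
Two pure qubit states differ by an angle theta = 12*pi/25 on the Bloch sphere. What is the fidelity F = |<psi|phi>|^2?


For states separated by angle theta on Bloch sphere:
F = cos^2(theta/2)
theta = 12*pi/25 = 1.5080
theta/2 = 0.7540
cos(theta/2) = 0.7290
F = 0.5314

0.5314


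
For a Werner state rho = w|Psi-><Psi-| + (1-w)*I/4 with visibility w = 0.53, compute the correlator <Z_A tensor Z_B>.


|Psi-> = (|01> - |10>)/sqrt(2)
For the pure Bell state, <Z_A Z_B> = -1 (Bell-state Pauli correlator).
The maximally-mixed part I/4 has tr(I/4 * P tensor P) = 0 for any traceless Pauli P.
So <Z_A Z_B>_rho = w * (-1) + (1 - w) * 0
= 0.53 * (-1)
= -0.5300

-0.5300


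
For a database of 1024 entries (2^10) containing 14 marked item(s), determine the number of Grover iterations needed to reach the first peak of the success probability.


After j Grover iterations the success probability is P(j) = sin^2((2j+1)*theta), where sin(theta) = sqrt(k/N).
N = 2^10 = 1024, k = 14
sin(theta) = sqrt(k/N) = 0.1169267933
theta = arcsin(sqrt(k/N)) = 0.1171948808 rad
P(j) reaches its first maximum when (2j+1)*theta is as close as possible to pi/2, i.e. j = round(pi/(4*theta) - 1/2).
pi/(4*theta) - 1/2 = 6.2016
(For comparison, the common estimate pi/4 * sqrt(N/k) = 6.7170; the exact maximiser is used here.)
Optimal iterations = 6

6


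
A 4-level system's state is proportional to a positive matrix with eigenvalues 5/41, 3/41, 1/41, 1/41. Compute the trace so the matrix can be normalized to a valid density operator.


tr(M) = sum of eigenvalues
= 5/41 + 3/41 + 1/41 + 1/41
= 10/41
= 0.2439

0.2439


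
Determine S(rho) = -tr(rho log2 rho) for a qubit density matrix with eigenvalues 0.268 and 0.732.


S = -p*log2(p) - (1-p)*log2(1-p)
p = 0.2680, 1-p = 0.7320
= -0.2680 * log2(0.2680) - 0.7320 * log2(0.7320)
= -(-0.5091) - (-0.3295)
= 0.8386

0.8386


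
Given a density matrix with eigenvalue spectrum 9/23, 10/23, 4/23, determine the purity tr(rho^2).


tr(rho^2) = sum of eigenvalues squared
= (9/23)^2 + (10/23)^2 + (4/23)^2
= (81 + 100 + 16) / 529
= 197/529
= 0.3724

0.3724


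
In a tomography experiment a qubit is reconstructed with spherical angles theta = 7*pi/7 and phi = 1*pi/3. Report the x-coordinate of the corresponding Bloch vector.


theta = 3.1416, phi = 1.0472
r_x = sin(theta)*cos(phi) = 0.0000 * 0.5000
r_x = 0.0000

0.0000


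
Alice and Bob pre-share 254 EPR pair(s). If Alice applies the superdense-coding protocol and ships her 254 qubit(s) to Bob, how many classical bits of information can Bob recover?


Superdense coding allows 2 classical bits per shared entangled pair.
254 pair(s) -> 2 * 254 = 508 classical bits

508


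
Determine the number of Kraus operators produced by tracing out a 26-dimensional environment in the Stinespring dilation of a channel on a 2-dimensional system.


Tracing out the environment in an orthonormal basis {|i>_E} gives Kraus operators K_i = <i|_E U |0>_E.
Number of Kraus operators = dim(H_env) = d_env
= 26

26


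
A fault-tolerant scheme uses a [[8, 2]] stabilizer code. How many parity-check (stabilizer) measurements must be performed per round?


For an [[n,k]] stabilizer code:
Number of stabilizer generators = n - k
= 8 - 2
= 6

6


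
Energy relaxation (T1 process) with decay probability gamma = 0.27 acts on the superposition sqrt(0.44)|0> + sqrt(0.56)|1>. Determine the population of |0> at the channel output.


For amplitude damping with parameter gamma on state sqrt(a)|0> + sqrt(b)|1>:
alpha^2 = 0.44, beta^2 = 0.56
P(|0>) = alpha^2 + gamma * beta^2
= 0.44 + 0.27 * 0.56
= 0.44 + 0.1512
= 0.5912

0.5912


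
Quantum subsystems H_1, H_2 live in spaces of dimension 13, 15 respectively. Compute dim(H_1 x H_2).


dim(H_1 x H_2) = 13 * 15
= 195

195


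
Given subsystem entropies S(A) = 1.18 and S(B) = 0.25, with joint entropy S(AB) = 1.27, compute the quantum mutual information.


I(A:B) = S(A) + S(B) - S(AB)
= 1.18 + 0.25 - 1.27
= 0.1600

0.1600


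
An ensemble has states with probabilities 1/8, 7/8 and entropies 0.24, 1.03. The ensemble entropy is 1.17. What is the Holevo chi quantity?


chi = S(rho) - sum_i p_i * S(rho_i)
Weighted entropy = 1/8 * 0.24 + 7/8 * 1.03
= 0.9313
chi = 1.17 - 0.9313
= 0.2387

0.2387


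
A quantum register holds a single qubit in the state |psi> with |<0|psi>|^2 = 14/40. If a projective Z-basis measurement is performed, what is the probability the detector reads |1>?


|alpha|^2 = 14/40 = 0.3500
|beta|^2 = 1 - 14/40 = 26/40 = 0.6500
P(|1>) = |beta|^2 = 0.6500

0.6500


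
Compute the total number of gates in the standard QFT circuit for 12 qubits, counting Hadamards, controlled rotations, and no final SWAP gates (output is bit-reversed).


Hadamard gates: 12
Controlled rotations: n*(n-1)/2 = 12*11/2 = 66
SWAP gates: 0 (omitted)
Total = 12 + 66
= 78

78


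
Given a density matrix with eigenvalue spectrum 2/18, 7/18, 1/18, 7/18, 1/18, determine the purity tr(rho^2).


tr(rho^2) = sum of eigenvalues squared
= (2/18)^2 + (7/18)^2 + (1/18)^2 + (7/18)^2 + (1/18)^2
= (4 + 49 + 1 + 49 + 1) / 324
= 104/324
= 0.3210

0.3210


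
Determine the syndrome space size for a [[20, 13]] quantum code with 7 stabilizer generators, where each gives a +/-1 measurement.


Each stabilizer generator gives a binary (+1 or -1) measurement outcome.
With 7 independent generators:
Total syndromes = 2^7
= 128

128


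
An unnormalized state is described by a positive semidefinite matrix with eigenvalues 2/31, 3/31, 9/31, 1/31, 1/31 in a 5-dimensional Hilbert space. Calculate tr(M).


tr(M) = sum of eigenvalues
= 2/31 + 3/31 + 9/31 + 1/31 + 1/31
= 16/31
= 0.5161

0.5161


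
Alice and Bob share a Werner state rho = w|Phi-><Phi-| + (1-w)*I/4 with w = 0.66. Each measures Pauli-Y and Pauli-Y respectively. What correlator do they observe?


|Phi-> = (|00> - |11>)/sqrt(2)
For the pure Bell state, <Y_A Y_B> = +1 (Bell-state Pauli correlator).
The maximally-mixed part I/4 has tr(I/4 * P tensor P) = 0 for any traceless Pauli P.
So <Y_A Y_B>_rho = w * (+1) + (1 - w) * 0
= 0.66 * (+1)
= 0.6600

0.6600


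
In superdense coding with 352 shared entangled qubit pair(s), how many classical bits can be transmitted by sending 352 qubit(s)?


Superdense coding allows 2 classical bits per shared entangled pair.
352 pair(s) -> 2 * 352 = 704 classical bits

704


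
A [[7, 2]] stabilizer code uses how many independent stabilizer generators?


For an [[n,k]] stabilizer code:
Number of stabilizer generators = n - k
= 7 - 2
= 5

5


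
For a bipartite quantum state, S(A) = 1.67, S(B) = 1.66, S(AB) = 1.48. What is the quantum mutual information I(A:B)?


I(A:B) = S(A) + S(B) - S(AB)
= 1.67 + 1.66 - 1.48
= 1.8500

1.8500


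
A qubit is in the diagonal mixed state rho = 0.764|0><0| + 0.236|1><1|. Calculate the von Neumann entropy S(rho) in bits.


S = -p*log2(p) - (1-p)*log2(1-p)
p = 0.7640, 1-p = 0.2360
= -0.7640 * log2(0.7640) - 0.2360 * log2(0.2360)
= -(-0.2967) - (-0.4916)
= 0.7883

0.7883


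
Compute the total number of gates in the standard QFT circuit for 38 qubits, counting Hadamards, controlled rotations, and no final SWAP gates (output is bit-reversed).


Hadamard gates: 38
Controlled rotations: n*(n-1)/2 = 38*37/2 = 703
SWAP gates: 0 (omitted)
Total = 38 + 703
= 741

741


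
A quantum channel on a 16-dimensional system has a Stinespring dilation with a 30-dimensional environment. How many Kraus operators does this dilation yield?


Tracing out the environment in an orthonormal basis {|i>_E} gives Kraus operators K_i = <i|_E U |0>_E.
Number of Kraus operators = dim(H_env) = d_env
= 30

30


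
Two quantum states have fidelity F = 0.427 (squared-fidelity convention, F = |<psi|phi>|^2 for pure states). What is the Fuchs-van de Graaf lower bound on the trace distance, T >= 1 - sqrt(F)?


Fuchs-van de Graaf (squared-fidelity convention): 1 - sqrt(F) <= T <= sqrt(1 - F).
Lower bound: T >= 1 - sqrt(F)
sqrt(F) = sqrt(0.427) = 0.6535
T >= 1 - 0.6535
T >= 0.3465

0.3465


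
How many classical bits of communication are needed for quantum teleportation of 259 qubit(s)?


Quantum teleportation requires 2 classical bits per qubit teleported.
259 qubit(s) -> 2 * 259 = 518 classical bits

518


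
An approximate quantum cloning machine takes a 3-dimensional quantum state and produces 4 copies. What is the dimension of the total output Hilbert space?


Output space = H^(tensor 4) where dim(H) = 3
dim = 3^4
= 9 (after 2 factors)
= 27 (after 3 factors)
= 81 (after 4 factors)
= 81

81


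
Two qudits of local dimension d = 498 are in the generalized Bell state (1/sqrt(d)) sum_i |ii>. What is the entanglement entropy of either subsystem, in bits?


For a maximally entangled state in d x d:
S = log2(d) = log2(498)
= 8.9600

8.9600


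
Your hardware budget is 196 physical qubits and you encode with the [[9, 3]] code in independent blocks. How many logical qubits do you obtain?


Each code block uses 9 physical qubits for 3 logical qubit(s).
Number of complete blocks = floor(196 / 9) = 21
Logical qubits = 21 * 3
= 63

63


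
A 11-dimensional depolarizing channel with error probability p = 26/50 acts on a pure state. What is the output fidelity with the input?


F = (1-p) + p/d
= (1 - 0.5200) + 0.5200/11
= 0.4800 + 0.0473
= 0.5273

0.5273


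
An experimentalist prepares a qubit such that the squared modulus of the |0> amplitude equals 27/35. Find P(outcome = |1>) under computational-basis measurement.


|alpha|^2 = 27/35 = 0.7714
|beta|^2 = 1 - 27/35 = 8/35 = 0.2286
P(|1>) = |beta|^2 = 0.2286

0.2286


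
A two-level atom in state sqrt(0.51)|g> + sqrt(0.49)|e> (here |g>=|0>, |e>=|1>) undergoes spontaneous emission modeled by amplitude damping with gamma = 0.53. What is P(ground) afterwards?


For amplitude damping with parameter gamma on state sqrt(a)|0> + sqrt(b)|1>:
alpha^2 = 0.51, beta^2 = 0.49
P(|0>) = alpha^2 + gamma * beta^2
= 0.51 + 0.53 * 0.49
= 0.51 + 0.2597
= 0.7697

0.7697


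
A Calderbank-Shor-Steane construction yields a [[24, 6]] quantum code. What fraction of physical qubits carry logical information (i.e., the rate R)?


Code rate R = k/n
= 6/24
= 0.2500

0.2500


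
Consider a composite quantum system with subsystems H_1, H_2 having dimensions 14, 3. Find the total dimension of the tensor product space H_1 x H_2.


dim(H_1 x H_2) = 14 * 3
= 42

42


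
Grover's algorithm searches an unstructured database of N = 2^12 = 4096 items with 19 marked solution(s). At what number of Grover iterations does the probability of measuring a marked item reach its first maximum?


After j Grover iterations the success probability is P(j) = sin^2((2j+1)*theta), where sin(theta) = sqrt(k/N).
N = 2^12 = 4096, k = 19
sin(theta) = sqrt(k/N) = 0.06810779599
theta = arcsin(sqrt(k/N)) = 0.06816056116 rad
P(j) reaches its first maximum when (2j+1)*theta is as close as possible to pi/2, i.e. j = round(pi/(4*theta) - 1/2).
pi/(4*theta) - 1/2 = 11.0228
(For comparison, the common estimate pi/4 * sqrt(N/k) = 11.5317; the exact maximiser is used here.)
Optimal iterations = 11

11


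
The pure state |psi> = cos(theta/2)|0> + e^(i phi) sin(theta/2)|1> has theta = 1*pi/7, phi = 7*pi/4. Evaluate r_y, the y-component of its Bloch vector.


theta = 0.4488, phi = 5.4978
r_y = sin(theta)*sin(phi) = 0.4339 * -0.7071
r_y = -0.3068

-0.3068


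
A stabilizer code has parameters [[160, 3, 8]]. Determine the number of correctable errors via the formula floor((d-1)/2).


Code parameters: [[160, 3, 8]], distance d = 8.
Number of correctable errors = floor((d-1)/2)
= floor((8 - 1)/2)
= floor(7/2)
= 3

3


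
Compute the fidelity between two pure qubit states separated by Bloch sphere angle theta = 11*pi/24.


For states separated by angle theta on Bloch sphere:
F = cos^2(theta/2)
theta = 11*pi/24 = 1.4399
theta/2 = 0.7199
cos(theta/2) = 0.7518
F = 0.5653

0.5653


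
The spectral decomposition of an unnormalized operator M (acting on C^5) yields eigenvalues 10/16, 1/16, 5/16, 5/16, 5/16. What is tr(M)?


tr(M) = sum of eigenvalues
= 10/16 + 1/16 + 5/16 + 5/16 + 5/16
= 26/16
= 1.6250

1.6250


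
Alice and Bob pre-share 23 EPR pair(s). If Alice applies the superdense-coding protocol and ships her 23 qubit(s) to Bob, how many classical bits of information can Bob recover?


Superdense coding allows 2 classical bits per shared entangled pair.
23 pair(s) -> 2 * 23 = 46 classical bits

46


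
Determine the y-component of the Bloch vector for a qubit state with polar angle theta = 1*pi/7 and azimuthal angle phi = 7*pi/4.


theta = 0.4488, phi = 5.4978
r_y = sin(theta)*sin(phi) = 0.4339 * -0.7071
r_y = -0.3068

-0.3068


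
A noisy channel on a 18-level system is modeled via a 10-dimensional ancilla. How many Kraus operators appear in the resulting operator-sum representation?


Tracing out the environment in an orthonormal basis {|i>_E} gives Kraus operators K_i = <i|_E U |0>_E.
Number of Kraus operators = dim(H_env) = d_env
= 10

10


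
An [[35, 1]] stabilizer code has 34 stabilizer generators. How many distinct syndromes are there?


Each stabilizer generator gives a binary (+1 or -1) measurement outcome.
With 34 independent generators:
Total syndromes = 2^34
= 17179869184

17179869184


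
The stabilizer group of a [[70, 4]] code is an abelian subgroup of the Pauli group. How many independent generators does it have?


For an [[n,k]] stabilizer code:
Number of stabilizer generators = n - k
= 70 - 4
= 66

66


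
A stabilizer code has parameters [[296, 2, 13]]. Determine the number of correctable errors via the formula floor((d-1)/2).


Code parameters: [[296, 2, 13]], distance d = 13.
Number of correctable errors = floor((d-1)/2)
= floor((13 - 1)/2)
= floor(12/2)
= 6

6


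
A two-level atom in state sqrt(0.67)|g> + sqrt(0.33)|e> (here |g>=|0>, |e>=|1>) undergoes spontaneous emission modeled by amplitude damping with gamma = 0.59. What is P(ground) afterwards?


For amplitude damping with parameter gamma on state sqrt(a)|0> + sqrt(b)|1>:
alpha^2 = 0.67, beta^2 = 0.33
P(|0>) = alpha^2 + gamma * beta^2
= 0.67 + 0.59 * 0.33
= 0.67 + 0.1947
= 0.8647

0.8647


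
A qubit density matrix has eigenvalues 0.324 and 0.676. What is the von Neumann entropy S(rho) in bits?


S = -p*log2(p) - (1-p)*log2(1-p)
p = 0.3240, 1-p = 0.6760
= -0.3240 * log2(0.3240) - 0.6760 * log2(0.6760)
= -(-0.5268) - (-0.3819)
= 0.9087

0.9087


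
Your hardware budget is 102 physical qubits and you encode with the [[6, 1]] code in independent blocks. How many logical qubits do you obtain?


Each code block uses 6 physical qubits for 1 logical qubit(s).
Number of complete blocks = floor(102 / 6) = 17
Logical qubits = 17 * 1
= 17

17


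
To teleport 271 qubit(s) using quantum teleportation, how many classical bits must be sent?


Quantum teleportation requires 2 classical bits per qubit teleported.
271 qubit(s) -> 2 * 271 = 542 classical bits

542


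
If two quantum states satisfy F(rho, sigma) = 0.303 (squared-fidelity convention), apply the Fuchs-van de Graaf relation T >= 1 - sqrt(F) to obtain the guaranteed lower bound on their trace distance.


Fuchs-van de Graaf (squared-fidelity convention): 1 - sqrt(F) <= T <= sqrt(1 - F).
Lower bound: T >= 1 - sqrt(F)
sqrt(F) = sqrt(0.303) = 0.5505
T >= 1 - 0.5505
T >= 0.4495

0.4495


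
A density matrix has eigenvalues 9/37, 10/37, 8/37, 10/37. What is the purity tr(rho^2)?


tr(rho^2) = sum of eigenvalues squared
= (9/37)^2 + (10/37)^2 + (8/37)^2 + (10/37)^2
= (81 + 100 + 64 + 100) / 1369
= 345/1369
= 0.2520

0.2520


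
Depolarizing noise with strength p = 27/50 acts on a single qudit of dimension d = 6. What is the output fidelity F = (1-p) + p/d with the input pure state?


F = (1-p) + p/d
= (1 - 0.5400) + 0.5400/6
= 0.4600 + 0.0900
= 0.5500

0.5500


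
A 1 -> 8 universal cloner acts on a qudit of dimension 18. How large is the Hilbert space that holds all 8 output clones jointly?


Output space = H^(tensor 8) where dim(H) = 18
dim = 18^8
= 324 (after 2 factors)
= 5832 (after 3 factors)
= 104976 (after 4 factors)
= 1889568 (after 5 factors)
= 34012224 (after 6 factors)
= 612220032 (after 7 factors)
= 11019960576 (after 8 factors)
= 11019960576

11019960576


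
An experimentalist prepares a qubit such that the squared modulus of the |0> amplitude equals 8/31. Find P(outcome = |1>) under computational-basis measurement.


|alpha|^2 = 8/31 = 0.2581
|beta|^2 = 1 - 8/31 = 23/31 = 0.7419
P(|1>) = |beta|^2 = 0.7419

0.7419


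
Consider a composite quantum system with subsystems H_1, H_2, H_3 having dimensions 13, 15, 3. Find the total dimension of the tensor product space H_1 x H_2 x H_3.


dim(H_1 x H_2 x H_3) = 13 * 15 * 3
= 195 * 3
= 585

585


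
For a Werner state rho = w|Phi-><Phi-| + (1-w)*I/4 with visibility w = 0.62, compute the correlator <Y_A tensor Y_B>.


|Phi-> = (|00> - |11>)/sqrt(2)
For the pure Bell state, <Y_A Y_B> = +1 (Bell-state Pauli correlator).
The maximally-mixed part I/4 has tr(I/4 * P tensor P) = 0 for any traceless Pauli P.
So <Y_A Y_B>_rho = w * (+1) + (1 - w) * 0
= 0.62 * (+1)
= 0.6200

0.6200


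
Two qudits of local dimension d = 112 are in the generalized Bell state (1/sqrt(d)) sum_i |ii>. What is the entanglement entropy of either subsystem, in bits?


For a maximally entangled state in d x d:
S = log2(d) = log2(112)
= 6.8074

6.8074


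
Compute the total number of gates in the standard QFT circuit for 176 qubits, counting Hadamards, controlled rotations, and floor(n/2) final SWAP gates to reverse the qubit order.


Hadamard gates: 176
Controlled rotations: n*(n-1)/2 = 176*175/2 = 15400
SWAP gates: floor(n/2) = floor(176/2) = 88
Total = 176 + 15400 + 88
= 15664

15664


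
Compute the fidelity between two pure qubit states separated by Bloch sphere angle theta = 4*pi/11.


For states separated by angle theta on Bloch sphere:
F = cos^2(theta/2)
theta = 4*pi/11 = 1.1424
theta/2 = 0.5712
cos(theta/2) = 0.8413
F = 0.7077

0.7077


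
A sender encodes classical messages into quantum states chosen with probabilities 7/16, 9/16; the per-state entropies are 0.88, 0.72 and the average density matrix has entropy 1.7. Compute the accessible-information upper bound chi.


chi = S(rho) - sum_i p_i * S(rho_i)
Weighted entropy = 7/16 * 0.88 + 9/16 * 0.72
= 0.7900
chi = 1.7 - 0.7900
= 0.9100

0.9100


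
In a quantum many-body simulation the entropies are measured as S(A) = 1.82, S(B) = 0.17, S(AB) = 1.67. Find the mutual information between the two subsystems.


I(A:B) = S(A) + S(B) - S(AB)
= 1.82 + 0.17 - 1.67
= 0.3200

0.3200


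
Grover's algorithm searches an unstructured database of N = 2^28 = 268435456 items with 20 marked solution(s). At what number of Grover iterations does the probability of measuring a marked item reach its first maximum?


After j Grover iterations the success probability is P(j) = sin^2((2j+1)*theta), where sin(theta) = sqrt(k/N).
N = 2^28 = 268435456, k = 20
sin(theta) = sqrt(k/N) = 0.0002729575168
theta = arcsin(sqrt(k/N)) = 0.0002729575202 rad
P(j) reaches its first maximum when (2j+1)*theta is as close as possible to pi/2, i.e. j = round(pi/(4*theta) - 1/2).
pi/(4*theta) - 1/2 = 2876.8641
(For comparison, the common estimate pi/4 * sqrt(N/k) = 2877.3641; the exact maximiser is used here.)
Optimal iterations = 2877

2877


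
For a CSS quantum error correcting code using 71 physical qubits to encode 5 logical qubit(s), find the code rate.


Code rate R = k/n
= 5/71
= 0.0704

0.0704


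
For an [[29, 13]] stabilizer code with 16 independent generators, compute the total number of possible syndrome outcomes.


Each stabilizer generator gives a binary (+1 or -1) measurement outcome.
With 16 independent generators:
Total syndromes = 2^16
= 65536

65536


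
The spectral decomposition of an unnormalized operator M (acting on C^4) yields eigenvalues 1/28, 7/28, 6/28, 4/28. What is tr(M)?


tr(M) = sum of eigenvalues
= 1/28 + 7/28 + 6/28 + 4/28
= 18/28
= 0.6429

0.6429


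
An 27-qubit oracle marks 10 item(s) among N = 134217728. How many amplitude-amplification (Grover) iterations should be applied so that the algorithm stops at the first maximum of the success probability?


After j Grover iterations the success probability is P(j) = sin^2((2j+1)*theta), where sin(theta) = sqrt(k/N).
N = 2^27 = 134217728, k = 10
sin(theta) = sqrt(k/N) = 0.0002729575168
theta = arcsin(sqrt(k/N)) = 0.0002729575202 rad
P(j) reaches its first maximum when (2j+1)*theta is as close as possible to pi/2, i.e. j = round(pi/(4*theta) - 1/2).
pi/(4*theta) - 1/2 = 2876.8641
(For comparison, the common estimate pi/4 * sqrt(N/k) = 2877.3641; the exact maximiser is used here.)
Optimal iterations = 2877

2877


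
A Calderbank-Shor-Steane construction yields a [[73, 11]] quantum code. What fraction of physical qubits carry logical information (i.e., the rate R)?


Code rate R = k/n
= 11/73
= 0.1507

0.1507


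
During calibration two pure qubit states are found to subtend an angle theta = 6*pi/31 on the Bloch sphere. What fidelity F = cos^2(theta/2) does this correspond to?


For states separated by angle theta on Bloch sphere:
F = cos^2(theta/2)
theta = 6*pi/31 = 0.6081
theta/2 = 0.3040
cos(theta/2) = 0.9541
F = 0.9104

0.9104


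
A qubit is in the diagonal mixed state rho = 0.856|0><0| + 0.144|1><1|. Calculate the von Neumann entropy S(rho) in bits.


S = -p*log2(p) - (1-p)*log2(1-p)
p = 0.8560, 1-p = 0.1440
= -0.8560 * log2(0.8560) - 0.1440 * log2(0.1440)
= -(-0.1920) - (-0.4026)
= 0.5946

0.5946


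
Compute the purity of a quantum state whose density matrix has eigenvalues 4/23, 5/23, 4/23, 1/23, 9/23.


tr(rho^2) = sum of eigenvalues squared
= (4/23)^2 + (5/23)^2 + (4/23)^2 + (1/23)^2 + (9/23)^2
= (16 + 25 + 16 + 1 + 81) / 529
= 139/529
= 0.2628

0.2628


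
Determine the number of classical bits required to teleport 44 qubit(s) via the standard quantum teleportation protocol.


Quantum teleportation requires 2 classical bits per qubit teleported.
44 qubit(s) -> 2 * 44 = 88 classical bits

88


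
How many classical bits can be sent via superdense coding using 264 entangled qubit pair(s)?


Superdense coding allows 2 classical bits per shared entangled pair.
264 pair(s) -> 2 * 264 = 528 classical bits

528


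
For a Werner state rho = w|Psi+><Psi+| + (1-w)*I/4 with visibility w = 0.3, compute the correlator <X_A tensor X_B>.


|Psi+> = (|01> + |10>)/sqrt(2)
For the pure Bell state, <X_A X_B> = +1 (Bell-state Pauli correlator).
The maximally-mixed part I/4 has tr(I/4 * P tensor P) = 0 for any traceless Pauli P.
So <X_A X_B>_rho = w * (+1) + (1 - w) * 0
= 0.3 * (+1)
= 0.3000

0.3000


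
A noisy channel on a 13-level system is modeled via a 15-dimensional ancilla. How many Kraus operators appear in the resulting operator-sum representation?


Tracing out the environment in an orthonormal basis {|i>_E} gives Kraus operators K_i = <i|_E U |0>_E.
Number of Kraus operators = dim(H_env) = d_env
= 15

15


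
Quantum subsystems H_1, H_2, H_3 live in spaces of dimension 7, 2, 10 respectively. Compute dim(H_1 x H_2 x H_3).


dim(H_1 x H_2 x H_3) = 7 * 2 * 10
= 14 * 10
= 140

140


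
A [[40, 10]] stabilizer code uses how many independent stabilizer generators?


For an [[n,k]] stabilizer code:
Number of stabilizer generators = n - k
= 40 - 10
= 30

30


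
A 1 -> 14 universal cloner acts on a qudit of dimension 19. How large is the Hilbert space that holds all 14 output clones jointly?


Output space = H^(tensor 14) where dim(H) = 19
dim = 19^14
= 361 (after 2 factors)
= 6859 (after 3 factors)
= 130321 (after 4 factors)
= 2476099 (after 5 factors)
= 47045881 (after 6 factors)
= 893871739 (after 7 factors)
= 16983563041 (after 8 factors)
= 322687697779 (after 9 factors)
= 6131066257801 (after 10 factors)
= 116490258898219 (after 11 factors)
= 2213314919066161 (after 12 factors)
= 42052983462257059 (after 13 factors)
= 799006685782884121 (after 14 factors)
= 799006685782884121

799006685782884121
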